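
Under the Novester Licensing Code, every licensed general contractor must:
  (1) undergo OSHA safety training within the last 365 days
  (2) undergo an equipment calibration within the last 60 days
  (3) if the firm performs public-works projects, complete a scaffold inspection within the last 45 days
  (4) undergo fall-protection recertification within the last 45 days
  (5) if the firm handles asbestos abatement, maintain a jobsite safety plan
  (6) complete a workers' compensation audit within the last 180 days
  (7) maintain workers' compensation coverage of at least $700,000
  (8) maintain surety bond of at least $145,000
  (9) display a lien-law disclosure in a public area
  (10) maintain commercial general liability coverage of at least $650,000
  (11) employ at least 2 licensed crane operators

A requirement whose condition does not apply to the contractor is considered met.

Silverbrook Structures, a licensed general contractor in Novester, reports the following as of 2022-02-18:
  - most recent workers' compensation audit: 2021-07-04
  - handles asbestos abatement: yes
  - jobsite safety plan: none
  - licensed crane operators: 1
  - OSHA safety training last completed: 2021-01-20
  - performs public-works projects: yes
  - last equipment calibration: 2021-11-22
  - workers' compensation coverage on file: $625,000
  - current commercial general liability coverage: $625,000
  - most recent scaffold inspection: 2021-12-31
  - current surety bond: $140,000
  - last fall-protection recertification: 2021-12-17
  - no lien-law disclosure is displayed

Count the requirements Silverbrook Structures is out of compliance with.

11

1. OSHA safety training 394 days ago vs limit 365 → not met
2. equipment calibration 88 days ago vs limit 60 → not met
3. condition 'performs public-works projects' holds; scaffold inspection 49 days ago vs limit 45 → not met
4. fall-protection recertification 63 days ago vs limit 45 → not met
5. condition 'handles asbestos abatement' holds; jobsite safety plan absent → not met
6. workers' compensation audit 229 days ago vs limit 180 → not met
7. workers' compensation coverage $625,000 < $700,000 → not met
8. surety bond $140,000 < $145,000 → not met
9. lien-law disclosure absent → not met
10. commercial general liability coverage $625,000 < $650,000 → not met
11. licensed crane operators 1 < 2 → not met
Not met: 11 of 11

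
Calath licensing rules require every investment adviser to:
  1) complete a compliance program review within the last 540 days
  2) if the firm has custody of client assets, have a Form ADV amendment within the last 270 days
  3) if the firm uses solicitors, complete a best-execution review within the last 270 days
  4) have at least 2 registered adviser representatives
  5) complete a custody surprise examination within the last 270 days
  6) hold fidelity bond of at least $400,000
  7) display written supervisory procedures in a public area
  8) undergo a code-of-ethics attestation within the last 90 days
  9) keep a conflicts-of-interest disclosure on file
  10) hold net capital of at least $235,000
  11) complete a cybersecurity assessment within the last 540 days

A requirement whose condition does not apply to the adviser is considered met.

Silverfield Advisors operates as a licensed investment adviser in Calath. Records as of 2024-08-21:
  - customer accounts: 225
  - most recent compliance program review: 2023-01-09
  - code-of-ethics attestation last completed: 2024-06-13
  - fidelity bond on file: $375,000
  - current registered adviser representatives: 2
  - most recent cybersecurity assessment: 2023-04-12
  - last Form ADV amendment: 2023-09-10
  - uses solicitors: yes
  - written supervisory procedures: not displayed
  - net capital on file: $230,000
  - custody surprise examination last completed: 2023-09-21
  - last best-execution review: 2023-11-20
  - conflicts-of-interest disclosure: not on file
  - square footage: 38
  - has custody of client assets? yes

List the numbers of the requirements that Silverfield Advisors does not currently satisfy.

1, 2, 3, 5, 6, 7, 9, 10

1. compliance program review 590 days ago vs limit 540 → not met
2. condition 'has custody of client assets' holds; Form ADV amendment 346 days ago vs limit 270 → not met
3. condition 'uses solicitors' holds; best-execution review 275 days ago vs limit 270 → not met
4. registered adviser representatives 2 ≥ 2 → met
5. custody surprise examination 335 days ago vs limit 270 → not met
6. fidelity bond $375,000 < $400,000 → not met
7. written supervisory procedures absent → not met
8. code-of-ethics attestation 69 days ago vs limit 90 → met
9. conflicts-of-interest disclosure absent → not met
10. net capital $230,000 < $235,000 → not met
11. cybersecurity assessment 497 days ago vs limit 540 → met
Not met: 1, 2, 3, 5, 6, 7, 9, 10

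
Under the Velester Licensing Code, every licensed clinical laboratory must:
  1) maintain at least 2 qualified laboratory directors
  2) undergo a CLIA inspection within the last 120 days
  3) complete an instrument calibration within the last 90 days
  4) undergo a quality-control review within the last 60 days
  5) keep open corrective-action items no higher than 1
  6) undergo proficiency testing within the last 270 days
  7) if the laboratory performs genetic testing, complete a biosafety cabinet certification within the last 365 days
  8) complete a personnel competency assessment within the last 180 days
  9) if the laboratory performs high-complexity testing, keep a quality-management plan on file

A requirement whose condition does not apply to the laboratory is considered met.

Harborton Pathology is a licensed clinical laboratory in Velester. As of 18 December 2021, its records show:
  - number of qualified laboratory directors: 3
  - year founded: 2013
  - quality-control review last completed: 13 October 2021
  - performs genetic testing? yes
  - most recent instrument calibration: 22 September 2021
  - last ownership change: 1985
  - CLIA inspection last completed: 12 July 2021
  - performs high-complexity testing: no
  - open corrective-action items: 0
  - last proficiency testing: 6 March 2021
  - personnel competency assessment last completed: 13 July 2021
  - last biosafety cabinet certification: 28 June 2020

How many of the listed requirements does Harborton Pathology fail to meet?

1. qualified laboratory directors 3 ≥ 2 → met
2. CLIA inspection 159 days ago vs limit 120 → not met
3. instrument calibration 87 days ago vs limit 90 → met
4. quality-control review 66 days ago vs limit 60 → not met
5. open corrective-action items 0 ≤ 1 → met
6. proficiency testing 287 days ago vs limit 270 → not met
7. condition 'performs genetic testing' holds; biosafety cabinet certification 538 days ago vs limit 365 → not met
8. personnel competency assessment 158 days ago vs limit 180 → met
9. condition 'performs high-complexity testing' does not hold → requirement n/a → met
Not met: 4 of 9

4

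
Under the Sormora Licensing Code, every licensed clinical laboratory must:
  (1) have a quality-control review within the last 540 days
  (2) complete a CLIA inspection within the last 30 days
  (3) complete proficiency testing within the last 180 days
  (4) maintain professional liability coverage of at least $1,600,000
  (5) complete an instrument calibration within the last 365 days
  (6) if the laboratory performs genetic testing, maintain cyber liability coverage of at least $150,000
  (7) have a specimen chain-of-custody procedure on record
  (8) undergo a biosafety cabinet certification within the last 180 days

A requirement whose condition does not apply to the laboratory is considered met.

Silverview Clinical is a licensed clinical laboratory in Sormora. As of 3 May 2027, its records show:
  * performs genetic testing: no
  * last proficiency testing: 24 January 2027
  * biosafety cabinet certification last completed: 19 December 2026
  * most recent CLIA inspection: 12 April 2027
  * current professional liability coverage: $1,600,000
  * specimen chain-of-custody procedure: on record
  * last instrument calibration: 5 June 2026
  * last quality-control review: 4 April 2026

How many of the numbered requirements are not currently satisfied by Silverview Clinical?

0

1. quality-control review 394 days ago vs limit 540 → met
2. CLIA inspection 21 days ago vs limit 30 → met
3. proficiency testing 99 days ago vs limit 180 → met
4. professional liability coverage $1,600,000 ≥ $1,600,000 → met
5. instrument calibration 332 days ago vs limit 365 → met
6. condition 'performs genetic testing' does not hold → requirement n/a → met
7. specimen chain-of-custody procedure present → met
8. biosafety cabinet certification 135 days ago vs limit 180 → met
Not met: 0 of 8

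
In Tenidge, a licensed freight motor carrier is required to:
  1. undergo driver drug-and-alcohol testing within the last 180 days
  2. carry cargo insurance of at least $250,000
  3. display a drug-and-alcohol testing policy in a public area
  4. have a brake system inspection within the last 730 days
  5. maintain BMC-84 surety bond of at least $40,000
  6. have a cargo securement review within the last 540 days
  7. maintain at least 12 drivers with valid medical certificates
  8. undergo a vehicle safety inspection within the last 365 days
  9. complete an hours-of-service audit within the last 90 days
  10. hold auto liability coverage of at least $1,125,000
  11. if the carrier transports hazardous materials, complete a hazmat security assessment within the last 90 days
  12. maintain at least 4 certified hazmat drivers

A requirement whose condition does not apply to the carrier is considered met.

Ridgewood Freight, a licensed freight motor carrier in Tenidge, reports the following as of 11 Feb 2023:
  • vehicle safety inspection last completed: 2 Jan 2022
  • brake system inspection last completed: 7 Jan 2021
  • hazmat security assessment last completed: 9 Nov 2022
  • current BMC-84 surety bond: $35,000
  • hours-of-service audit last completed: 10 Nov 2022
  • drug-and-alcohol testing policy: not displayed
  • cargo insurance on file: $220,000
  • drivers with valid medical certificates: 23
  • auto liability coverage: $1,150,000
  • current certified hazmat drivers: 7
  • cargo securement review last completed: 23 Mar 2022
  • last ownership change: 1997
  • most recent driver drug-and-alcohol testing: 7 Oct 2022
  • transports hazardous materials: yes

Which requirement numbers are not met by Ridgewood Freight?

2, 3, 4, 5, 8, 9, 11

1. driver drug-and-alcohol testing 127 days ago vs limit 180 → met
2. cargo insurance $220,000 < $250,000 → not met
3. drug-and-alcohol testing policy absent → not met
4. brake system inspection 765 days ago vs limit 730 → not met
5. BMC-84 surety bond $35,000 < $40,000 → not met
6. cargo securement review 325 days ago vs limit 540 → met
7. drivers with valid medical certificates 23 ≥ 12 → met
8. vehicle safety inspection 405 days ago vs limit 365 → not met
9. hours-of-service audit 93 days ago vs limit 90 → not met
10. auto liability coverage $1,150,000 ≥ $1,125,000 → met
11. condition 'transports hazardous materials' holds; hazmat security assessment 94 days ago vs limit 90 → not met
12. certified hazmat drivers 7 ≥ 4 → met
Not met: 2, 3, 4, 5, 8, 9, 11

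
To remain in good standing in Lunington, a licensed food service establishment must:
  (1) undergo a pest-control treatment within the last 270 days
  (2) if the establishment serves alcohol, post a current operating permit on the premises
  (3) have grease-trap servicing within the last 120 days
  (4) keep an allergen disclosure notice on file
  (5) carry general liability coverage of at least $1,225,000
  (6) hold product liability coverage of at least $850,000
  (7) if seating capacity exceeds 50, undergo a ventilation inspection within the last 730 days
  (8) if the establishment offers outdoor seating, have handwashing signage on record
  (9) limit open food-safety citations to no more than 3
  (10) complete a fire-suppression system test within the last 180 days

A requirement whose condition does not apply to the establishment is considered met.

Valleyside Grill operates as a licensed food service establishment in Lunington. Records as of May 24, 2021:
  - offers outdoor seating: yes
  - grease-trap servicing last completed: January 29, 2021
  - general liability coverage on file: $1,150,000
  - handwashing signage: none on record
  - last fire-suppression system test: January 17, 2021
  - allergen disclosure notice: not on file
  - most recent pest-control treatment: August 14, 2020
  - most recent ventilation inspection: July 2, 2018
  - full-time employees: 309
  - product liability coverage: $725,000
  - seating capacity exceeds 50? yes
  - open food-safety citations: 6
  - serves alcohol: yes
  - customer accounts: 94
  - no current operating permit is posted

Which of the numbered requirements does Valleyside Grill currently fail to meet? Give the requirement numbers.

1. pest-control treatment 283 days ago vs limit 270 → not met
2. condition 'serves alcohol' holds; current operating permit absent → not met
3. grease-trap servicing 115 days ago vs limit 120 → met
4. allergen disclosure notice absent → not met
5. general liability coverage $1,150,000 < $1,225,000 → not met
6. product liability coverage $725,000 < $850,000 → not met
7. condition 'seating capacity exceeds 50' holds; ventilation inspection 1057 days ago vs limit 730 → not met
8. condition 'offers outdoor seating' holds; handwashing signage absent → not met
9. open food-safety citations 6 > 3 → not met
10. fire-suppression system test 127 days ago vs limit 180 → met
Not met: 1, 2, 4, 5, 6, 7, 8, 9

1, 2, 4, 5, 6, 7, 8, 9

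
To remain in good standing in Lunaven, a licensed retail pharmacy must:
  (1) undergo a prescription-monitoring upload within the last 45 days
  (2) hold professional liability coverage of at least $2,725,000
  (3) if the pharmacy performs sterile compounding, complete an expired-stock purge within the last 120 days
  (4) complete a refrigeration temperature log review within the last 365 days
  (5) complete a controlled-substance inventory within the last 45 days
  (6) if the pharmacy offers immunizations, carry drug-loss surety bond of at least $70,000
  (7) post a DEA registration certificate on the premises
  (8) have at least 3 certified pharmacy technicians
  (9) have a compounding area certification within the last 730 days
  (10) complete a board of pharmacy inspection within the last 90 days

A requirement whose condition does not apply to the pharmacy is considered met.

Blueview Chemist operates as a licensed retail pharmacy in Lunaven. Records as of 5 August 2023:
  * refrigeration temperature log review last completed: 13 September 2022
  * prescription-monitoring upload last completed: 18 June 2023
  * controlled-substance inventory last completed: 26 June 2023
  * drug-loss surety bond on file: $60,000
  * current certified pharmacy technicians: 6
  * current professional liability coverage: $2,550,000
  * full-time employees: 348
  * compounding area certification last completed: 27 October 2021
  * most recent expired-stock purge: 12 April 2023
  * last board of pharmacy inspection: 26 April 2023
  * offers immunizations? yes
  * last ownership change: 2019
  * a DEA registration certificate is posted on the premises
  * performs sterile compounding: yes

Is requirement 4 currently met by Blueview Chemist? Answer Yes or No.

Yes

4. refrigeration temperature log review 326 days ago vs limit 365 → met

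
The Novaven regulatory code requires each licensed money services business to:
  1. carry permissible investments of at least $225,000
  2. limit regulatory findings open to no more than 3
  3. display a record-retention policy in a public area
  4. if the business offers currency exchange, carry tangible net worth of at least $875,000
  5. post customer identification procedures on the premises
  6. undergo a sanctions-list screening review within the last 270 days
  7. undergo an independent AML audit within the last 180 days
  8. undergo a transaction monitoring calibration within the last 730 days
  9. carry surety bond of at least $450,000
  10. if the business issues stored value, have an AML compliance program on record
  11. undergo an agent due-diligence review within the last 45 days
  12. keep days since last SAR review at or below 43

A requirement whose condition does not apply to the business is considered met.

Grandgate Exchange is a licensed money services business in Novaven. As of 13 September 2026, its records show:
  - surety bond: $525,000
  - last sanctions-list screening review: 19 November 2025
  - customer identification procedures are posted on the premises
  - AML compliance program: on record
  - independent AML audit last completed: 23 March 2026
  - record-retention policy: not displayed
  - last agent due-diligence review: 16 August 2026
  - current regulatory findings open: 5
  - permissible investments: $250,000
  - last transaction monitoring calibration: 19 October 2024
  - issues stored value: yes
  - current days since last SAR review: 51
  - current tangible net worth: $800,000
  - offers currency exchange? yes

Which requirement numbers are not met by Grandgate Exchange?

2, 3, 4, 6, 12

1. permissible investments $250,000 ≥ $225,000 → met
2. regulatory findings open 5 > 3 → not met
3. record-retention policy absent → not met
4. condition 'offers currency exchange' holds; tangible net worth $800,000 < $875,000 → not met
5. customer identification procedures present → met
6. sanctions-list screening review 298 days ago vs limit 270 → not met
7. independent AML audit 174 days ago vs limit 180 → met
8. transaction monitoring calibration 694 days ago vs limit 730 → met
9. surety bond $525,000 ≥ $450,000 → met
10. condition 'issues stored value' holds; AML compliance program present → met
11. agent due-diligence review 28 days ago vs limit 45 → met
12. days since last SAR review 51 > 43 → not met
Not met: 2, 3, 4, 6, 12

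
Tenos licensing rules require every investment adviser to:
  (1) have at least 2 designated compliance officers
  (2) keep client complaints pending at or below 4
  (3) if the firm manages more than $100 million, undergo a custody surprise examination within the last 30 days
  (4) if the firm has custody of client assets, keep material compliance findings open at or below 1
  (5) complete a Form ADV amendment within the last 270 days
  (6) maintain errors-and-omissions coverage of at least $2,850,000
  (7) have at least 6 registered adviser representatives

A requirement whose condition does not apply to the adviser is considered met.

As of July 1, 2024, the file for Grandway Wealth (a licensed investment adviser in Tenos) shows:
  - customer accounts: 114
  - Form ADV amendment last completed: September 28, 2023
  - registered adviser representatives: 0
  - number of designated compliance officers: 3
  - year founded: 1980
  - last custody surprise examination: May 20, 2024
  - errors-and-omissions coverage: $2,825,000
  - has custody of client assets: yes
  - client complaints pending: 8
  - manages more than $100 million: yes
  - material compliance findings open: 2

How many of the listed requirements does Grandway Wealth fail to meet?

1. designated compliance officers 3 ≥ 2 → met
2. client complaints pending 8 > 4 → not met
3. condition 'manages more than $100 million' holds; custody surprise examination 42 days ago vs limit 30 → not met
4. condition 'has custody of client assets' holds; material compliance findings open 2 > 1 → not met
5. Form ADV amendment 277 days ago vs limit 270 → not met
6. errors-and-omissions coverage $2,825,000 < $2,850,000 → not met
7. registered adviser representatives 0 < 6 → not met
Not met: 6 of 7

6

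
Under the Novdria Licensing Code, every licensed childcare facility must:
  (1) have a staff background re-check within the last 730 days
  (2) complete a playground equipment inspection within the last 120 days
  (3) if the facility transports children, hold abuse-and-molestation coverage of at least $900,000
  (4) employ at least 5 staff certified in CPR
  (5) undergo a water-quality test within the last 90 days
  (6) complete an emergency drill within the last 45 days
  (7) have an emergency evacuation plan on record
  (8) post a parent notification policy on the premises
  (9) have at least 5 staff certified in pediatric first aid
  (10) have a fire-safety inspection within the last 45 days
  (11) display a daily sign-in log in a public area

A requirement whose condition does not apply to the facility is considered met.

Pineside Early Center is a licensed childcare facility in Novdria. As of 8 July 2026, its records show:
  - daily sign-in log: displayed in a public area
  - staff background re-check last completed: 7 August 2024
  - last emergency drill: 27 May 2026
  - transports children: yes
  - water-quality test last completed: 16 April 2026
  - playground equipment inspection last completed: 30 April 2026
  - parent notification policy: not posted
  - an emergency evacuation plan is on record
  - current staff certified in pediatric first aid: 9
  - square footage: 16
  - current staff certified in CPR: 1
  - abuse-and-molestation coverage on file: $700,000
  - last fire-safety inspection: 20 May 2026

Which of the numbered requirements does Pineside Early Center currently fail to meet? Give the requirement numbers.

3, 4, 8, 10

1. staff background re-check 700 days ago vs limit 730 → met
2. playground equipment inspection 69 days ago vs limit 120 → met
3. condition 'transports children' holds; abuse-and-molestation coverage $700,000 < $900,000 → not met
4. staff certified in CPR 1 < 5 → not met
5. water-quality test 83 days ago vs limit 90 → met
6. emergency drill 42 days ago vs limit 45 → met
7. emergency evacuation plan present → met
8. parent notification policy absent → not met
9. staff certified in pediatric first aid 9 ≥ 5 → met
10. fire-safety inspection 49 days ago vs limit 45 → not met
11. daily sign-in log present → met
Not met: 3, 4, 8, 10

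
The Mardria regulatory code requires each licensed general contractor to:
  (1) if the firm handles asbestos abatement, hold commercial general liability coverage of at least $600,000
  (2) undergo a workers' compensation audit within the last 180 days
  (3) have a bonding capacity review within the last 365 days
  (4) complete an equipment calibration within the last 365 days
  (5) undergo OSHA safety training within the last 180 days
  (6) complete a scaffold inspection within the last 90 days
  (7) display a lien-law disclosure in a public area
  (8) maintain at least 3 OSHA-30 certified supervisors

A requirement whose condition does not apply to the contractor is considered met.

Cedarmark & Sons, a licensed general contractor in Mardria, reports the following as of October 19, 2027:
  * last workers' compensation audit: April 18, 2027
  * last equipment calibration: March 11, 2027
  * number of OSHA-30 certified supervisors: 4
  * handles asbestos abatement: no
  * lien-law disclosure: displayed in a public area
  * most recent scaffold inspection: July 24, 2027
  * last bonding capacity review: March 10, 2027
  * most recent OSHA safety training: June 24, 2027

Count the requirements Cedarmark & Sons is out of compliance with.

1. condition 'handles asbestos abatement' does not hold → requirement n/a → met
2. workers' compensation audit 184 days ago vs limit 180 → not met
3. bonding capacity review 223 days ago vs limit 365 → met
4. equipment calibration 222 days ago vs limit 365 → met
5. OSHA safety training 117 days ago vs limit 180 → met
6. scaffold inspection 87 days ago vs limit 90 → met
7. lien-law disclosure present → met
8. OSHA-30 certified supervisors 4 ≥ 3 → met
Not met: 1 of 8

1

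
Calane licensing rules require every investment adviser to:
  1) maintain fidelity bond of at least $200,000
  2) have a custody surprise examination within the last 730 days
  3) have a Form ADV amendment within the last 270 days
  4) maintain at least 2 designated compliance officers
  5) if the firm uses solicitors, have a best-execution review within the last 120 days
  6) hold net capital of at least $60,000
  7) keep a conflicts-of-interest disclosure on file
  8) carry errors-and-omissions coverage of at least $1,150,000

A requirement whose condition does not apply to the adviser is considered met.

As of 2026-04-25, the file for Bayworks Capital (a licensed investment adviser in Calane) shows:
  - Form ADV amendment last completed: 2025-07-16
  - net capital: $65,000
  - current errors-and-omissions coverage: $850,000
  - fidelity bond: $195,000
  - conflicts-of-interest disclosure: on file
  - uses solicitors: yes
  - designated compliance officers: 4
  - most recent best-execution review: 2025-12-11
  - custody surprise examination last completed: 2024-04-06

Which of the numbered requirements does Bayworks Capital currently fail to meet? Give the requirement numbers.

1, 2, 3, 5, 8

1. fidelity bond $195,000 < $200,000 → not met
2. custody surprise examination 749 days ago vs limit 730 → not met
3. Form ADV amendment 283 days ago vs limit 270 → not met
4. designated compliance officers 4 ≥ 2 → met
5. condition 'uses solicitors' holds; best-execution review 135 days ago vs limit 120 → not met
6. net capital $65,000 ≥ $60,000 → met
7. conflicts-of-interest disclosure present → met
8. errors-and-omissions coverage $850,000 < $1,150,000 → not met
Not met: 1, 2, 3, 5, 8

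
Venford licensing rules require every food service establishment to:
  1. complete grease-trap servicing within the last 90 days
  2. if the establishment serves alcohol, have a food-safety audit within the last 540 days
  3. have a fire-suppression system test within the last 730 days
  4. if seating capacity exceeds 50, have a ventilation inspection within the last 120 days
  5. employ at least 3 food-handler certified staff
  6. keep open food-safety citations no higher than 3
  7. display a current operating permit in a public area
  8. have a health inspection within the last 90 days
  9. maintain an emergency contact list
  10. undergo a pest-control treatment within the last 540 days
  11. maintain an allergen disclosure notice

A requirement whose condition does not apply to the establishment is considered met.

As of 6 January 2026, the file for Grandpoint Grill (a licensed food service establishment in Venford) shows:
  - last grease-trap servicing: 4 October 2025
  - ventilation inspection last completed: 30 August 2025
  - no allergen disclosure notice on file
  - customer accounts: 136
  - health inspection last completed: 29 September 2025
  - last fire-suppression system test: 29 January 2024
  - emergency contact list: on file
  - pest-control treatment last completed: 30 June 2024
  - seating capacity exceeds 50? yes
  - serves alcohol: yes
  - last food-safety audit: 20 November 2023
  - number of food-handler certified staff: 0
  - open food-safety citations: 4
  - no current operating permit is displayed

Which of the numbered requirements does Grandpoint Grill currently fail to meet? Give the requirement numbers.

1. grease-trap servicing 94 days ago vs limit 90 → not met
2. condition 'serves alcohol' holds; food-safety audit 778 days ago vs limit 540 → not met
3. fire-suppression system test 708 days ago vs limit 730 → met
4. condition 'seating capacity exceeds 50' holds; ventilation inspection 129 days ago vs limit 120 → not met
5. food-handler certified staff 0 < 3 → not met
6. open food-safety citations 4 > 3 → not met
7. current operating permit absent → not met
8. health inspection 99 days ago vs limit 90 → not met
9. emergency contact list present → met
10. pest-control treatment 555 days ago vs limit 540 → not met
11. allergen disclosure notice absent → not met
Not met: 1, 2, 4, 5, 6, 7, 8, 10, 11

1, 2, 4, 5, 6, 7, 8, 10, 11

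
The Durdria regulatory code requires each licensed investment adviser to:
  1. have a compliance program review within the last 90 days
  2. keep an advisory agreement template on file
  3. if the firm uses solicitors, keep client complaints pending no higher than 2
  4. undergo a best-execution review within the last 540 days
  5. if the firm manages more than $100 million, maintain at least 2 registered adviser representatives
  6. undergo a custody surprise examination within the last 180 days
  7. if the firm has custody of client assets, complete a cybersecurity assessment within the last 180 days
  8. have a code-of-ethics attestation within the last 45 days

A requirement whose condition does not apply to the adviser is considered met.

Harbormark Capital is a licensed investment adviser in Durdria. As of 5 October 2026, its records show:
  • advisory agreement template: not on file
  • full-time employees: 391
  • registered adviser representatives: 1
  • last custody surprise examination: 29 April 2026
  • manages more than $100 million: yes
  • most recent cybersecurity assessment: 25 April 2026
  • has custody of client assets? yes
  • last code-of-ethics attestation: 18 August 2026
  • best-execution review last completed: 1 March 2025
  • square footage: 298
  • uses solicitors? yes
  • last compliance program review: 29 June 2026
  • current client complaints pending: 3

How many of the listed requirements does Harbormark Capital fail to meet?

1. compliance program review 98 days ago vs limit 90 → not met
2. advisory agreement template absent → not met
3. condition 'uses solicitors' holds; client complaints pending 3 > 2 → not met
4. best-execution review 583 days ago vs limit 540 → not met
5. condition 'manages more than $100 million' holds; registered adviser representatives 1 < 2 → not met
6. custody surprise examination 159 days ago vs limit 180 → met
7. condition 'has custody of client assets' holds; cybersecurity assessment 163 days ago vs limit 180 → met
8. code-of-ethics attestation 48 days ago vs limit 45 → not met
Not met: 6 of 8

6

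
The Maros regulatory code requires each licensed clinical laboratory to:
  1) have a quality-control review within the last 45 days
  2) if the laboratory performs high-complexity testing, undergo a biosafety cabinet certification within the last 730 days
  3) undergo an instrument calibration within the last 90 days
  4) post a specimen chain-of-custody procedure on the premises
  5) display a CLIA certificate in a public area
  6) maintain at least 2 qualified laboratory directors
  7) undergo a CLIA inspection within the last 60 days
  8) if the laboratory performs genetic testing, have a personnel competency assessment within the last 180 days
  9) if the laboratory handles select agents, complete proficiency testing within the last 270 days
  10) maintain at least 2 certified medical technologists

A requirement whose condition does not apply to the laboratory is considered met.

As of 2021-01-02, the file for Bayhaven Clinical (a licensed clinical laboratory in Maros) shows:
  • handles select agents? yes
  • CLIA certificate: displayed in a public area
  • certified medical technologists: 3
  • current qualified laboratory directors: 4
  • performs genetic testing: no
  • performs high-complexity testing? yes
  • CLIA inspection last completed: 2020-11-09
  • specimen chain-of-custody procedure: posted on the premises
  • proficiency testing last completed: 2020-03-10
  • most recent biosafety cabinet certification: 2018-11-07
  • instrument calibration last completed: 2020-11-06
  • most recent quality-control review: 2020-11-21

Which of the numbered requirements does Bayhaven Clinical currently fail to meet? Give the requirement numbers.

2, 9

1. quality-control review 42 days ago vs limit 45 → met
2. condition 'performs high-complexity testing' holds; biosafety cabinet certification 787 days ago vs limit 730 → not met
3. instrument calibration 57 days ago vs limit 90 → met
4. specimen chain-of-custody procedure present → met
5. CLIA certificate present → met
6. qualified laboratory directors 4 ≥ 2 → met
7. CLIA inspection 54 days ago vs limit 60 → met
8. condition 'performs genetic testing' does not hold → requirement n/a → met
9. condition 'handles select agents' holds; proficiency testing 298 days ago vs limit 270 → not met
10. certified medical technologists 3 ≥ 2 → met
Not met: 2, 9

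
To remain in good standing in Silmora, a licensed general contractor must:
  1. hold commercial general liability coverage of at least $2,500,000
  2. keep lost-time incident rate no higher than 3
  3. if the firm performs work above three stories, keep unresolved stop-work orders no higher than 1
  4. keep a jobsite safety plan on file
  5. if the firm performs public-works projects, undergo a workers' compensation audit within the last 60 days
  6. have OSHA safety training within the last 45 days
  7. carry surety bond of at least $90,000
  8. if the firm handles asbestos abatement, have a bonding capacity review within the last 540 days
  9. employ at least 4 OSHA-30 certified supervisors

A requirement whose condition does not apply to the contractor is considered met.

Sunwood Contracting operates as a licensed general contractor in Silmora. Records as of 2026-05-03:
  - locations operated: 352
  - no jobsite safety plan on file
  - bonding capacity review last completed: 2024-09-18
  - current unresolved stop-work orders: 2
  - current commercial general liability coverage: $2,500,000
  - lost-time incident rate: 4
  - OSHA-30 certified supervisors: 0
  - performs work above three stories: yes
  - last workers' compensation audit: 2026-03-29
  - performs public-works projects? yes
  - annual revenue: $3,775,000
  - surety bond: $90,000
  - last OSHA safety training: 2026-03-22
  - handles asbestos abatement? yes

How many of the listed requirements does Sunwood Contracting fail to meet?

1. commercial general liability coverage $2,500,000 ≥ $2,500,000 → met
2. lost-time incident rate 4 > 3 → not met
3. condition 'performs work above three stories' holds; unresolved stop-work orders 2 > 1 → not met
4. jobsite safety plan absent → not met
5. condition 'performs public-works projects' holds; workers' compensation audit 35 days ago vs limit 60 → met
6. OSHA safety training 42 days ago vs limit 45 → met
7. surety bond $90,000 ≥ $90,000 → met
8. condition 'handles asbestos abatement' holds; bonding capacity review 592 days ago vs limit 540 → not met
9. OSHA-30 certified supervisors 0 < 4 → not met
Not met: 5 of 9

5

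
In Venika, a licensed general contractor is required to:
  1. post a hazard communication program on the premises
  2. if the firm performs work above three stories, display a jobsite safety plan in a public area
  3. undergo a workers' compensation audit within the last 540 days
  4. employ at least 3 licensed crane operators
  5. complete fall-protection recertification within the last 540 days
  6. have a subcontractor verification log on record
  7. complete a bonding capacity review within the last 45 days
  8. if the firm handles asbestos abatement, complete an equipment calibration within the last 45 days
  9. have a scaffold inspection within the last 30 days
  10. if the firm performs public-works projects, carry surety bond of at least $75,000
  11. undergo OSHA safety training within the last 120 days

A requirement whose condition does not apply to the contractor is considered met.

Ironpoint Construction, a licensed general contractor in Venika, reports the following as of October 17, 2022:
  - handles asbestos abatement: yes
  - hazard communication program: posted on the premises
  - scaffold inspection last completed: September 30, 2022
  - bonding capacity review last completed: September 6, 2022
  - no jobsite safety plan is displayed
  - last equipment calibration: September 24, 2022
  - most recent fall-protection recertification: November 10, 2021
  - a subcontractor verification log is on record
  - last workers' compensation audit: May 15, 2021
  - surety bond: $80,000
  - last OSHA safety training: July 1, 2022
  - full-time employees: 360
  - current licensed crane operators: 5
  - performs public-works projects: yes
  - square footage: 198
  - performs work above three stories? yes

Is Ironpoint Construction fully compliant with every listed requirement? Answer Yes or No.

No

1. hazard communication program present → met
2. condition 'performs work above three stories' holds; jobsite safety plan absent → not met
3. workers' compensation audit 520 days ago vs limit 540 → met
4. licensed crane operators 5 ≥ 3 → met
5. fall-protection recertification 341 days ago vs limit 540 → met
6. subcontractor verification log present → met
7. bonding capacity review 41 days ago vs limit 45 → met
8. condition 'handles asbestos abatement' holds; equipment calibration 23 days ago vs limit 45 → met
9. scaffold inspection 17 days ago vs limit 30 → met
10. condition 'performs public-works projects' holds; surety bond $80,000 ≥ $75,000 → met
11. OSHA safety training 108 days ago vs limit 120 → met
Not met: 2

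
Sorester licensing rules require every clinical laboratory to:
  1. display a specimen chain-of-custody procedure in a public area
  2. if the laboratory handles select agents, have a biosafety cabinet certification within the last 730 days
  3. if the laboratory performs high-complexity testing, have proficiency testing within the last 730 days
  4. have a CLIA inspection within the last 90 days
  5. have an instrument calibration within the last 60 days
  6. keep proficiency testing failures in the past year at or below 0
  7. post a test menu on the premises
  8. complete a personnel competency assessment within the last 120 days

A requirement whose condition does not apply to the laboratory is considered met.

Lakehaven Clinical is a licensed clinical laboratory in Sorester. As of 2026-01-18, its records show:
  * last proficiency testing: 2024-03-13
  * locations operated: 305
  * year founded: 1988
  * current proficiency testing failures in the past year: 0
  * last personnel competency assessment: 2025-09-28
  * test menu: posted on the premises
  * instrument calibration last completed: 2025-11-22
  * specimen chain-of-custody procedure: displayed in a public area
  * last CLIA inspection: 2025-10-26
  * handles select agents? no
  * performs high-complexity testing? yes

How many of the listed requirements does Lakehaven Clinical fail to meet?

0

1. specimen chain-of-custody procedure present → met
2. condition 'handles select agents' does not hold → requirement n/a → met
3. condition 'performs high-complexity testing' holds; proficiency testing 676 days ago vs limit 730 → met
4. CLIA inspection 84 days ago vs limit 90 → met
5. instrument calibration 57 days ago vs limit 60 → met
6. proficiency testing failures in the past year 0 ≤ 0 → met
7. test menu present → met
8. personnel competency assessment 112 days ago vs limit 120 → met
Not met: 0 of 8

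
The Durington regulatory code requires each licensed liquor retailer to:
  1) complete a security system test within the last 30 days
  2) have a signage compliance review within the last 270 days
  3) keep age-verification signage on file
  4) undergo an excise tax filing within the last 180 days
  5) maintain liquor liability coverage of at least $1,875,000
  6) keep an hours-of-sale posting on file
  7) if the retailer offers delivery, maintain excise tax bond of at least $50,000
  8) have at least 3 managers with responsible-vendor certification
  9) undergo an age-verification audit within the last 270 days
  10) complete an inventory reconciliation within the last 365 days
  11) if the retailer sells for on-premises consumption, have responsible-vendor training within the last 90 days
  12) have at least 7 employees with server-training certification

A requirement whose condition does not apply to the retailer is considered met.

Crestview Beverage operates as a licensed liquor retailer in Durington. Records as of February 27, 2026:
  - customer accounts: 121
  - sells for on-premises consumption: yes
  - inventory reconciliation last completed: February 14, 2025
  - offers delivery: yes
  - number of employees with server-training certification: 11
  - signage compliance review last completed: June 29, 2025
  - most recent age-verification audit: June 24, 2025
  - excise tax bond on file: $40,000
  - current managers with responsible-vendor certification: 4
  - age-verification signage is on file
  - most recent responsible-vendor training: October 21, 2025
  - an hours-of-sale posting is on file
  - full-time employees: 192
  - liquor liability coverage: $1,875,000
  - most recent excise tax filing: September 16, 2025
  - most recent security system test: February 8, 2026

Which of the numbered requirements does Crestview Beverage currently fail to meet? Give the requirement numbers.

7, 10, 11

1. security system test 19 days ago vs limit 30 → met
2. signage compliance review 243 days ago vs limit 270 → met
3. age-verification signage present → met
4. excise tax filing 164 days ago vs limit 180 → met
5. liquor liability coverage $1,875,000 ≥ $1,875,000 → met
6. hours-of-sale posting present → met
7. condition 'offers delivery' holds; excise tax bond $40,000 < $50,000 → not met
8. managers with responsible-vendor certification 4 ≥ 3 → met
9. age-verification audit 248 days ago vs limit 270 → met
10. inventory reconciliation 378 days ago vs limit 365 → not met
11. condition 'sells for on-premises consumption' holds; responsible-vendor training 129 days ago vs limit 90 → not met
12. employees with server-training certification 11 ≥ 7 → met
Not met: 7, 10, 11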